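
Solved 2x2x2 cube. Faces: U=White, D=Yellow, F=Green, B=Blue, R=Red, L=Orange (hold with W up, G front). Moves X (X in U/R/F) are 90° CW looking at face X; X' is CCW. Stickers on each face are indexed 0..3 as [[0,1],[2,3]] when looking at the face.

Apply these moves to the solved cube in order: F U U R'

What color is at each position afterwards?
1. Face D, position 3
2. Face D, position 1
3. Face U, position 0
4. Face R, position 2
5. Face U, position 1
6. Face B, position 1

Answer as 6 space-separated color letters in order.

Answer: G B O O B G

Derivation:
After move 1 (F): F=GGGG U=WWOO R=WRWR D=RRYY L=OYOY
After move 2 (U): U=OWOW F=WRGG R=BBWR B=OYBB L=GGOY
After move 3 (U): U=OOWW F=BBGG R=OYWR B=GGBB L=WROY
After move 4 (R'): R=YROW U=OBWG F=BOGW D=RBYG B=YGRB
Query 1: D[3] = G
Query 2: D[1] = B
Query 3: U[0] = O
Query 4: R[2] = O
Query 5: U[1] = B
Query 6: B[1] = G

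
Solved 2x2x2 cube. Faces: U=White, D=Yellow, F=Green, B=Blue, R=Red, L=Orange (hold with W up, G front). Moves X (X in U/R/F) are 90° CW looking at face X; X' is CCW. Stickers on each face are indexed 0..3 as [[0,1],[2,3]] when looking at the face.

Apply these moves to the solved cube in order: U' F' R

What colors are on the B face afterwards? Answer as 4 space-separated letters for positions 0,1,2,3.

Answer: R R W B

Derivation:
After move 1 (U'): U=WWWW F=OOGG R=GGRR B=RRBB L=BBOO
After move 2 (F'): F=OGOG U=WWGR R=YGYR D=BOYY L=BWOW
After move 3 (R): R=YYRG U=WGGG F=OOOY D=BBYR B=RRWB
Query: B face = RRWB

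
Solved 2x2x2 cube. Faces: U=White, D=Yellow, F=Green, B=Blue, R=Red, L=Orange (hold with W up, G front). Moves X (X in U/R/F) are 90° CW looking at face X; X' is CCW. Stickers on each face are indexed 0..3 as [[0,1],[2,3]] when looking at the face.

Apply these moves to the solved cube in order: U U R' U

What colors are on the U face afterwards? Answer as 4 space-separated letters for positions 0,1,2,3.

After move 1 (U): U=WWWW F=RRGG R=BBRR B=OOBB L=GGOO
After move 2 (U): U=WWWW F=BBGG R=OORR B=GGBB L=RROO
After move 3 (R'): R=OROR U=WBWG F=BWGW D=YBYG B=YGYB
After move 4 (U): U=WWGB F=ORGW R=YGOR B=RRYB L=BWOO
Query: U face = WWGB

Answer: W W G B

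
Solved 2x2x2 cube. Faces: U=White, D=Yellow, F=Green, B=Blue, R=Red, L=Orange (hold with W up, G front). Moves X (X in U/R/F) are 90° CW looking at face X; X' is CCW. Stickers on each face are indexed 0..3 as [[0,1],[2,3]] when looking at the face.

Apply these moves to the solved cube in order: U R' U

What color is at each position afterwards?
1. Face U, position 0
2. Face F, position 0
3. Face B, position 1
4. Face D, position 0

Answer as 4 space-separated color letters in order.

Answer: W B G Y

Derivation:
After move 1 (U): U=WWWW F=RRGG R=BBRR B=OOBB L=GGOO
After move 2 (R'): R=BRBR U=WBWO F=RWGW D=YRYG B=YOYB
After move 3 (U): U=WWOB F=BRGW R=YOBR B=GGYB L=RWOO
Query 1: U[0] = W
Query 2: F[0] = B
Query 3: B[1] = G
Query 4: D[0] = Y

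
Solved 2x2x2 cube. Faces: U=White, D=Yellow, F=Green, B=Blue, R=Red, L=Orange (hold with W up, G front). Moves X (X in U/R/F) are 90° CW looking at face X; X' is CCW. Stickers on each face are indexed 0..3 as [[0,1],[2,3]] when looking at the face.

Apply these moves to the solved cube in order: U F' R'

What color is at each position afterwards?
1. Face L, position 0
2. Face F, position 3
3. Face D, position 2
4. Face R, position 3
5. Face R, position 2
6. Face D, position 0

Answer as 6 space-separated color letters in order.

Answer: G R Y Y Y G

Derivation:
After move 1 (U): U=WWWW F=RRGG R=BBRR B=OOBB L=GGOO
After move 2 (F'): F=RGRG U=WWBR R=YBYR D=GOYY L=GWOW
After move 3 (R'): R=BRYY U=WBBO F=RWRR D=GGYG B=YOOB
Query 1: L[0] = G
Query 2: F[3] = R
Query 3: D[2] = Y
Query 4: R[3] = Y
Query 5: R[2] = Y
Query 6: D[0] = G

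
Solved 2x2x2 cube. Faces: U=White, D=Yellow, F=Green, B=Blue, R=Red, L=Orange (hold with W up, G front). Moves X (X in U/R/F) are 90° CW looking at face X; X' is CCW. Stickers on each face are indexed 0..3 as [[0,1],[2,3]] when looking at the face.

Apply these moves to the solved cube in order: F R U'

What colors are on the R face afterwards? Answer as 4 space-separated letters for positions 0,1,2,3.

After move 1 (F): F=GGGG U=WWOO R=WRWR D=RRYY L=OYOY
After move 2 (R): R=WWRR U=WGOG F=GRGY D=RBYB B=OBWB
After move 3 (U'): U=GGWO F=OYGY R=GRRR B=WWWB L=OBOY
Query: R face = GRRR

Answer: G R R R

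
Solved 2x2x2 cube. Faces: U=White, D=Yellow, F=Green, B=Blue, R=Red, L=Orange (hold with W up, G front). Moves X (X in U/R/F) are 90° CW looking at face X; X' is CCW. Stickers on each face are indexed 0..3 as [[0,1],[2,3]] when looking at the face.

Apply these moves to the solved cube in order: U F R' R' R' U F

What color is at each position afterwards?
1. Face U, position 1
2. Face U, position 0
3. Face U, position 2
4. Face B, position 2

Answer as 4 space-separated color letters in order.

After move 1 (U): U=WWWW F=RRGG R=BBRR B=OOBB L=GGOO
After move 2 (F): F=GRGR U=WWOG R=WBWR D=RBYY L=GYOY
After move 3 (R'): R=BRWW U=WBOO F=GWGG D=RRYR B=YOBB
After move 4 (R'): R=RWBW U=WBOY F=GBGO D=RWYG B=RORB
After move 5 (R'): R=WWRB U=WROR F=GBGY D=RBYO B=GOWB
After move 6 (U): U=OWRR F=WWGY R=GORB B=GYWB L=GBOY
After move 7 (F): F=GWYW U=OWYB R=RORB D=RGYO L=GROB
Query 1: U[1] = W
Query 2: U[0] = O
Query 3: U[2] = Y
Query 4: B[2] = W

Answer: W O Y W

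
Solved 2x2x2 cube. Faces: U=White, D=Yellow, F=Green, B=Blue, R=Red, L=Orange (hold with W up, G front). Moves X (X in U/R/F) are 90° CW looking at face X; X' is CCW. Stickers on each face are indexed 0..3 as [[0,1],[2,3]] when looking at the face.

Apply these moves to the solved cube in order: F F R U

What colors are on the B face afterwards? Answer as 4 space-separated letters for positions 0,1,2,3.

Answer: O R W B

Derivation:
After move 1 (F): F=GGGG U=WWOO R=WRWR D=RRYY L=OYOY
After move 2 (F): F=GGGG U=WWYY R=OROR D=WWYY L=OROR
After move 3 (R): R=OORR U=WGYG F=GWGY D=WBYB B=YBWB
After move 4 (U): U=YWGG F=OOGY R=YBRR B=ORWB L=GWOR
Query: B face = ORWB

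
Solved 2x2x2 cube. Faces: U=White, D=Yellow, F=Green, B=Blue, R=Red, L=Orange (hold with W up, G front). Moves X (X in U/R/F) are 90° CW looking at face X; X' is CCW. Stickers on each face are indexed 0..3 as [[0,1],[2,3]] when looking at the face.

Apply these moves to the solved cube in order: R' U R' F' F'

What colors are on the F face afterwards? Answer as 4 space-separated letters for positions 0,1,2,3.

Answer: B G W R

Derivation:
After move 1 (R'): R=RRRR U=WBWB F=GWGW D=YGYG B=YBYB
After move 2 (U): U=WWBB F=RRGW R=YBRR B=OOYB L=GWOO
After move 3 (R'): R=BRYR U=WYBO F=RWGB D=YRYW B=GOGB
After move 4 (F'): F=WBRG U=WYBY R=RRYR D=WOYW L=GOOB
After move 5 (F'): F=BGWR U=WYRY R=ORWR D=OBYW L=GYOB
Query: F face = BGWR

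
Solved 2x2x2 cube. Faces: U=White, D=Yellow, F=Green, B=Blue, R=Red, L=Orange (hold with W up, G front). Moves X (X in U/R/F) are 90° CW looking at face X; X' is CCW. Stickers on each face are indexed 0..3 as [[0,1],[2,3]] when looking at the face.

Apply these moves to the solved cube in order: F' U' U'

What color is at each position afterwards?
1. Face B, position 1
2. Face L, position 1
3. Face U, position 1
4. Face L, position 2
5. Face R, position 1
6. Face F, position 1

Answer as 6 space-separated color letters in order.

After move 1 (F'): F=GGGG U=WWRR R=YRYR D=OOYY L=OWOW
After move 2 (U'): U=WRWR F=OWGG R=GGYR B=YRBB L=BBOW
After move 3 (U'): U=RRWW F=BBGG R=OWYR B=GGBB L=YROW
Query 1: B[1] = G
Query 2: L[1] = R
Query 3: U[1] = R
Query 4: L[2] = O
Query 5: R[1] = W
Query 6: F[1] = B

Answer: G R R O W B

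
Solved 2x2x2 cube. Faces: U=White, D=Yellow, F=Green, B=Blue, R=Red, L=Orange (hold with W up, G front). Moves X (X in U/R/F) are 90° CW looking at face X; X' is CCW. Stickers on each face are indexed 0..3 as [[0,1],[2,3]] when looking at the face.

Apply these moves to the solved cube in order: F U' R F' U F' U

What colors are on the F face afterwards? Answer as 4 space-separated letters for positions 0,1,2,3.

Answer: Y R B O

Derivation:
After move 1 (F): F=GGGG U=WWOO R=WRWR D=RRYY L=OYOY
After move 2 (U'): U=WOWO F=OYGG R=GGWR B=WRBB L=BBOY
After move 3 (R): R=WGRG U=WYWG F=ORGY D=RBYW B=OROB
After move 4 (F'): F=RYOG U=WYWR R=BGRG D=BYYW L=BGOW
After move 5 (U): U=WWRY F=BGOG R=ORRG B=BGOB L=RYOW
After move 6 (F'): F=GGBO U=WWOR R=YRBG D=YWYW L=RYOR
After move 7 (U): U=OWRW F=YRBO R=BGBG B=RYOB L=GGOR
Query: F face = YRBO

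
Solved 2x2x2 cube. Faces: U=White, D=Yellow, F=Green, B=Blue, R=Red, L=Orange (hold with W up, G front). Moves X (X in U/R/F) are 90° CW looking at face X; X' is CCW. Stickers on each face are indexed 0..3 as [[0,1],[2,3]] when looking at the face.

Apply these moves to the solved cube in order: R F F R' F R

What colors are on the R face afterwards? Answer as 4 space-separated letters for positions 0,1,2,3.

Answer: W B O R

Derivation:
After move 1 (R): R=RRRR U=WGWG F=GYGY D=YBYB B=WBWB
After move 2 (F): F=GGYY U=WGOO R=WRGR D=RRYB L=OYOB
After move 3 (F): F=YGYG U=WGBY R=OROR D=GWYB L=OROR
After move 4 (R'): R=RROO U=WWBW F=YGYY D=GGYG B=BBWB
After move 5 (F): F=YYYG U=WWRR R=BRWO D=ORYG L=OGOG
After move 6 (R): R=WBOR U=WYRG F=YRYG D=OWYB B=RBWB
Query: R face = WBOR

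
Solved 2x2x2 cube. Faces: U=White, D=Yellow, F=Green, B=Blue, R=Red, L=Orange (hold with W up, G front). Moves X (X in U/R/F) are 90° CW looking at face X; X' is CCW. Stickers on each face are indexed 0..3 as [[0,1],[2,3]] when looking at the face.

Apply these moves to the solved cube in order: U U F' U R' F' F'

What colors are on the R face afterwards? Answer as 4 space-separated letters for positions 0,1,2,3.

After move 1 (U): U=WWWW F=RRGG R=BBRR B=OOBB L=GGOO
After move 2 (U): U=WWWW F=BBGG R=OORR B=GGBB L=RROO
After move 3 (F'): F=BGBG U=WWOR R=YOYR D=ROYY L=RWOW
After move 4 (U): U=OWRW F=YOBG R=GGYR B=RWBB L=BGOW
After move 5 (R'): R=GRGY U=OBRR F=YWBW D=ROYG B=YWOB
After move 6 (F'): F=WWYB U=OBGG R=ORRY D=GWYG L=BROR
After move 7 (F'): F=WBWY U=OBOR R=WRGY D=RRYG L=BGOG
Query: R face = WRGY

Answer: W R G Y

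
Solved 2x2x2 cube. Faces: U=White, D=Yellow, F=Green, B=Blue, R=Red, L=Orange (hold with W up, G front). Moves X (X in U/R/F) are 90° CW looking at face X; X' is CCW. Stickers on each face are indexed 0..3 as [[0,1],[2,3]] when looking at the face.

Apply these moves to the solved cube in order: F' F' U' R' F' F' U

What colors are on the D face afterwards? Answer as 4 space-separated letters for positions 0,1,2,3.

Answer: O W Y G

Derivation:
After move 1 (F'): F=GGGG U=WWRR R=YRYR D=OOYY L=OWOW
After move 2 (F'): F=GGGG U=WWYY R=OROR D=WWYY L=OROR
After move 3 (U'): U=WYWY F=ORGG R=GGOR B=ORBB L=BBOR
After move 4 (R'): R=GRGO U=WBWO F=OYGY D=WRYG B=YRWB
After move 5 (F'): F=YYOG U=WBGG R=RRWO D=BRYG L=BOOW
After move 6 (F'): F=YGYO U=WBRW R=RRBO D=OWYG L=BGOG
After move 7 (U): U=RWWB F=RRYO R=YRBO B=BGWB L=YGOG
Query: D face = OWYG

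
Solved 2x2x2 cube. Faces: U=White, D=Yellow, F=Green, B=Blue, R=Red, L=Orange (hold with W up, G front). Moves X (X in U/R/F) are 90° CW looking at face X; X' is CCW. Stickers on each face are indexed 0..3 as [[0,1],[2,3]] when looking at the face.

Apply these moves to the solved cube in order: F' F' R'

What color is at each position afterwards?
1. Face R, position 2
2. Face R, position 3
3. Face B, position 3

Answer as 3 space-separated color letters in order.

Answer: O O B

Derivation:
After move 1 (F'): F=GGGG U=WWRR R=YRYR D=OOYY L=OWOW
After move 2 (F'): F=GGGG U=WWYY R=OROR D=WWYY L=OROR
After move 3 (R'): R=RROO U=WBYB F=GWGY D=WGYG B=YBWB
Query 1: R[2] = O
Query 2: R[3] = O
Query 3: B[3] = B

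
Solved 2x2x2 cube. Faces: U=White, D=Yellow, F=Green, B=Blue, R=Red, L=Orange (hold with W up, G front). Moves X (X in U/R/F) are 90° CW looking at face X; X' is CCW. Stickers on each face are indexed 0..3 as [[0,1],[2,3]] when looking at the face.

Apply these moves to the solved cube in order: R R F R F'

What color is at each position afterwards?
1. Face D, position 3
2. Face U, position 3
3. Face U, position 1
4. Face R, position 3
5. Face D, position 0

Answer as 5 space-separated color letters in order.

After move 1 (R): R=RRRR U=WGWG F=GYGY D=YBYB B=WBWB
After move 2 (R): R=RRRR U=WYWY F=GBGB D=YWYW B=GBGB
After move 3 (F): F=GGBB U=WYOO R=WRYR D=RRYW L=OYOW
After move 4 (R): R=YWRR U=WGOB F=GRBW D=RGYG B=OBYB
After move 5 (F'): F=RWGB U=WGYR R=GWRR D=YWYG L=OBOO
Query 1: D[3] = G
Query 2: U[3] = R
Query 3: U[1] = G
Query 4: R[3] = R
Query 5: D[0] = Y

Answer: G R G R Y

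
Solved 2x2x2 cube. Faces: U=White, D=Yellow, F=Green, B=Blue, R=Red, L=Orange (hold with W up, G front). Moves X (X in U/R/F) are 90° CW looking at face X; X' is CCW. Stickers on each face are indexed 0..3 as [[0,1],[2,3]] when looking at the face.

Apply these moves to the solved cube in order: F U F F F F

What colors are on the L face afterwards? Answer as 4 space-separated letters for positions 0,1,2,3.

After move 1 (F): F=GGGG U=WWOO R=WRWR D=RRYY L=OYOY
After move 2 (U): U=OWOW F=WRGG R=BBWR B=OYBB L=GGOY
After move 3 (F): F=GWGR U=OWYG R=OBWR D=WBYY L=GROR
After move 4 (F): F=GGRW U=OWRR R=YBGR D=WOYY L=GWOB
After move 5 (F): F=RGWG U=OWBW R=RBRR D=GYYY L=GWOO
After move 6 (F): F=WRGG U=OWOW R=BBWR D=RRYY L=GGOY
Query: L face = GGOY

Answer: G G O Y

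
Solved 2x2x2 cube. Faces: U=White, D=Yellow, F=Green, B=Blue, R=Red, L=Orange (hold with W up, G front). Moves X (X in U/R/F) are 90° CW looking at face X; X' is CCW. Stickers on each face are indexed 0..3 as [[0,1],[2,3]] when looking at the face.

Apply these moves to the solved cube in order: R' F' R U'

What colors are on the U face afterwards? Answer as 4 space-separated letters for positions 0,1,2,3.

Answer: W G W R

Derivation:
After move 1 (R'): R=RRRR U=WBWB F=GWGW D=YGYG B=YBYB
After move 2 (F'): F=WWGG U=WBRR R=GRYR D=OOYG L=OBOW
After move 3 (R): R=YGRR U=WWRG F=WOGG D=OYYY B=RBBB
After move 4 (U'): U=WGWR F=OBGG R=WORR B=YGBB L=RBOW
Query: U face = WGWR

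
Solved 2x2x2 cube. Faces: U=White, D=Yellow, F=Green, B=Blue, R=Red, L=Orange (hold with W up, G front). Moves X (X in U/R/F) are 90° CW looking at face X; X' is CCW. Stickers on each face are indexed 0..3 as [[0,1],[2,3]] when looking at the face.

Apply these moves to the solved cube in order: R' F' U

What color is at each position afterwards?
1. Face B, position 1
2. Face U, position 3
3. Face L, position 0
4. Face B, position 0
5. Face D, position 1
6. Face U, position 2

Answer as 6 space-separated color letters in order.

Answer: B B W O O R

Derivation:
After move 1 (R'): R=RRRR U=WBWB F=GWGW D=YGYG B=YBYB
After move 2 (F'): F=WWGG U=WBRR R=GRYR D=OOYG L=OBOW
After move 3 (U): U=RWRB F=GRGG R=YBYR B=OBYB L=WWOW
Query 1: B[1] = B
Query 2: U[3] = B
Query 3: L[0] = W
Query 4: B[0] = O
Query 5: D[1] = O
Query 6: U[2] = R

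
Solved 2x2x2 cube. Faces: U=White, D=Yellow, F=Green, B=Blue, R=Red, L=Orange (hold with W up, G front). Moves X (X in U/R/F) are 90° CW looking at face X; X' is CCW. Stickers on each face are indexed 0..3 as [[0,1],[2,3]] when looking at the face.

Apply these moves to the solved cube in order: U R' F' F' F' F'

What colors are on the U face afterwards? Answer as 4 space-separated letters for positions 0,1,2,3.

Answer: W B W O

Derivation:
After move 1 (U): U=WWWW F=RRGG R=BBRR B=OOBB L=GGOO
After move 2 (R'): R=BRBR U=WBWO F=RWGW D=YRYG B=YOYB
After move 3 (F'): F=WWRG U=WBBB R=RRYR D=GOYG L=GOOW
After move 4 (F'): F=WGWR U=WBRY R=ORGR D=OWYG L=GBOB
After move 5 (F'): F=GRWW U=WBOG R=WROR D=BBYG L=GYOR
After move 6 (F'): F=RWGW U=WBWO R=BRBR D=YRYG L=GGOO
Query: U face = WBWO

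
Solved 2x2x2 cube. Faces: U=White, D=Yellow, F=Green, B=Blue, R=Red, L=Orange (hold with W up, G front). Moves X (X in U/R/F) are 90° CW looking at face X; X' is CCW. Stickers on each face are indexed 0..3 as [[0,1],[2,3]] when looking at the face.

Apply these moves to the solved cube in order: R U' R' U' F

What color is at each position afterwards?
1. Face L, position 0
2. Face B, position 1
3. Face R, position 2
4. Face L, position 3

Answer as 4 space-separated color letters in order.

Answer: B R W O

Derivation:
After move 1 (R): R=RRRR U=WGWG F=GYGY D=YBYB B=WBWB
After move 2 (U'): U=GGWW F=OOGY R=GYRR B=RRWB L=WBOO
After move 3 (R'): R=YRGR U=GWWR F=OGGW D=YOYY B=BRBB
After move 4 (U'): U=WRGW F=WBGW R=OGGR B=YRBB L=BROO
After move 5 (F): F=GWWB U=WROR R=GGWR D=GOYY L=BYOO
Query 1: L[0] = B
Query 2: B[1] = R
Query 3: R[2] = W
Query 4: L[3] = O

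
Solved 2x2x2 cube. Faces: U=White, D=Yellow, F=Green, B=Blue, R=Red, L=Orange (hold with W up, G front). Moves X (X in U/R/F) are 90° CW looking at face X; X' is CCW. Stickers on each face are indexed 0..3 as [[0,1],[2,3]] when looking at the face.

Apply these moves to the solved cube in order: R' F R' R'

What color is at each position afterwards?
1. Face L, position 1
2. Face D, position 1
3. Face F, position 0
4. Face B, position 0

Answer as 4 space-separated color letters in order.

After move 1 (R'): R=RRRR U=WBWB F=GWGW D=YGYG B=YBYB
After move 2 (F): F=GGWW U=WBOO R=WRBR D=RRYG L=OYOG
After move 3 (R'): R=RRWB U=WYOY F=GBWO D=RGYW B=GBRB
After move 4 (R'): R=RBRW U=WROG F=GYWY D=RBYO B=WBGB
Query 1: L[1] = Y
Query 2: D[1] = B
Query 3: F[0] = G
Query 4: B[0] = W

Answer: Y B G W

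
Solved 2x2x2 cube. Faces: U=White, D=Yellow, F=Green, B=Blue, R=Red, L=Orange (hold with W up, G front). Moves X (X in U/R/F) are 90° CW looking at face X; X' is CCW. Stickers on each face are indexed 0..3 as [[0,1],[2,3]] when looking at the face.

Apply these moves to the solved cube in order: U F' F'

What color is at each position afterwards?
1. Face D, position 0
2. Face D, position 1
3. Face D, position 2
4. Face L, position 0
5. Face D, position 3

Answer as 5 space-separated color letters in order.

After move 1 (U): U=WWWW F=RRGG R=BBRR B=OOBB L=GGOO
After move 2 (F'): F=RGRG U=WWBR R=YBYR D=GOYY L=GWOW
After move 3 (F'): F=GGRR U=WWYY R=OBGR D=WWYY L=GROB
Query 1: D[0] = W
Query 2: D[1] = W
Query 3: D[2] = Y
Query 4: L[0] = G
Query 5: D[3] = Y

Answer: W W Y G Y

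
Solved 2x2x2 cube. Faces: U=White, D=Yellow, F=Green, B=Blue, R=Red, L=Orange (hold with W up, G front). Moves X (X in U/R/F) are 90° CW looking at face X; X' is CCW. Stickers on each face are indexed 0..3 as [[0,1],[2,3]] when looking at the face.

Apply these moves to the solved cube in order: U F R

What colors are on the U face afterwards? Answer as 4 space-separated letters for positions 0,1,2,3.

After move 1 (U): U=WWWW F=RRGG R=BBRR B=OOBB L=GGOO
After move 2 (F): F=GRGR U=WWOG R=WBWR D=RBYY L=GYOY
After move 3 (R): R=WWRB U=WROR F=GBGY D=RBYO B=GOWB
Query: U face = WROR

Answer: W R O R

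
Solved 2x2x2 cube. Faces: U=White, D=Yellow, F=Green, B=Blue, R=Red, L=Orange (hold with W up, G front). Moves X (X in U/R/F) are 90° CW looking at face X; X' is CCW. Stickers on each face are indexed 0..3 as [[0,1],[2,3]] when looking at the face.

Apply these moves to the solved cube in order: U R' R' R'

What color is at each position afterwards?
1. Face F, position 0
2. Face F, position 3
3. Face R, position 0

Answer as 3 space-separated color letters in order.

After move 1 (U): U=WWWW F=RRGG R=BBRR B=OOBB L=GGOO
After move 2 (R'): R=BRBR U=WBWO F=RWGW D=YRYG B=YOYB
After move 3 (R'): R=RRBB U=WYWY F=RBGO D=YWYW B=GORB
After move 4 (R'): R=RBRB U=WRWG F=RYGY D=YBYO B=WOWB
Query 1: F[0] = R
Query 2: F[3] = Y
Query 3: R[0] = R

Answer: R Y R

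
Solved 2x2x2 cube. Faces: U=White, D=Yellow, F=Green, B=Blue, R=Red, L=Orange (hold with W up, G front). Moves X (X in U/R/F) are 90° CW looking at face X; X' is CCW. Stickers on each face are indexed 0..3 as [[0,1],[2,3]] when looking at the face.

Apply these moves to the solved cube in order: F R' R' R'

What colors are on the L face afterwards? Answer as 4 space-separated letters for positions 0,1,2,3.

Answer: O Y O Y

Derivation:
After move 1 (F): F=GGGG U=WWOO R=WRWR D=RRYY L=OYOY
After move 2 (R'): R=RRWW U=WBOB F=GWGO D=RGYG B=YBRB
After move 3 (R'): R=RWRW U=WROY F=GBGB D=RWYO B=GBGB
After move 4 (R'): R=WWRR U=WGOG F=GRGY D=RBYB B=OBWB
Query: L face = OYOY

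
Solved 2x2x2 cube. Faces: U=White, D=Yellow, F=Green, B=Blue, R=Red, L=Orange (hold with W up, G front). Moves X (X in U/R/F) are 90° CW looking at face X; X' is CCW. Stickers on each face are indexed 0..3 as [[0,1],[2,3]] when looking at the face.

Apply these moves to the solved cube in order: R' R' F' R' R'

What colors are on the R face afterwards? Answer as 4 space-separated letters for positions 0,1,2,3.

Answer: R Y R W

Derivation:
After move 1 (R'): R=RRRR U=WBWB F=GWGW D=YGYG B=YBYB
After move 2 (R'): R=RRRR U=WYWY F=GBGB D=YWYW B=GBGB
After move 3 (F'): F=BBGG U=WYRR R=WRYR D=OOYW L=OYOW
After move 4 (R'): R=RRWY U=WGRG F=BYGR D=OBYG B=WBOB
After move 5 (R'): R=RYRW U=WORW F=BGGG D=OYYR B=GBBB
Query: R face = RYRW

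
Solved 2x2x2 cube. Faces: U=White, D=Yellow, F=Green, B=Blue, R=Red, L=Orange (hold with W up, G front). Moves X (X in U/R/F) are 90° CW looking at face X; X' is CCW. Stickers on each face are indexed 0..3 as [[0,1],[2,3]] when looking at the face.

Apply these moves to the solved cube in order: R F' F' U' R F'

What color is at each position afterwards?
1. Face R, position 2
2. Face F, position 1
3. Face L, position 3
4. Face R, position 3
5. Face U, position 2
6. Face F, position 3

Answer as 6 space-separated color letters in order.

After move 1 (R): R=RRRR U=WGWG F=GYGY D=YBYB B=WBWB
After move 2 (F'): F=YYGG U=WGRR R=BRYR D=OOYB L=OGOW
After move 3 (F'): F=YGYG U=WGBY R=OROR D=GWYB L=OROR
After move 4 (U'): U=GYWB F=ORYG R=YGOR B=ORWB L=WBOR
After move 5 (R): R=OYRG U=GRWG F=OWYB D=GWYO B=BRYB
After move 6 (F'): F=WBOY U=GROR R=WYGG D=BRYO L=WGOW
Query 1: R[2] = G
Query 2: F[1] = B
Query 3: L[3] = W
Query 4: R[3] = G
Query 5: U[2] = O
Query 6: F[3] = Y

Answer: G B W G O Y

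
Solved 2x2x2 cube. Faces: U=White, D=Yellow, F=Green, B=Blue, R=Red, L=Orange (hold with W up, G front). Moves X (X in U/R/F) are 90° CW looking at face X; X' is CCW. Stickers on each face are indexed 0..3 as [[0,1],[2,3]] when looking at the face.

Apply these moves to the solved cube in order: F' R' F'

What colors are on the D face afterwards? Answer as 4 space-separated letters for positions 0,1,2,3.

After move 1 (F'): F=GGGG U=WWRR R=YRYR D=OOYY L=OWOW
After move 2 (R'): R=RRYY U=WBRB F=GWGR D=OGYG B=YBOB
After move 3 (F'): F=WRGG U=WBRY R=GROY D=WWYG L=OBOR
Query: D face = WWYG

Answer: W W Y G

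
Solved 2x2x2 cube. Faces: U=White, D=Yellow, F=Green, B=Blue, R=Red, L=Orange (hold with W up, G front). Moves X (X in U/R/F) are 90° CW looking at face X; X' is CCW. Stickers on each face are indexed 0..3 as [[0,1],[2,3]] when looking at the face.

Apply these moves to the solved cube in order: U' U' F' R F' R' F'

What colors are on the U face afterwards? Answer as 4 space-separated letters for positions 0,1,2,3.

Answer: W W Y B

Derivation:
After move 1 (U'): U=WWWW F=OOGG R=GGRR B=RRBB L=BBOO
After move 2 (U'): U=WWWW F=BBGG R=OORR B=GGBB L=RROO
After move 3 (F'): F=BGBG U=WWOR R=YOYR D=ROYY L=RWOW
After move 4 (R): R=YYRO U=WGOG F=BOBY D=RBYG B=RGWB
After move 5 (F'): F=OYBB U=WGYR R=BYRO D=WWYG L=RGOO
After move 6 (R'): R=YOBR U=WWYR F=OGBR D=WYYB B=GGWB
After move 7 (F'): F=GROB U=WWYB R=YOWR D=GOYB L=RROY
Query: U face = WWYB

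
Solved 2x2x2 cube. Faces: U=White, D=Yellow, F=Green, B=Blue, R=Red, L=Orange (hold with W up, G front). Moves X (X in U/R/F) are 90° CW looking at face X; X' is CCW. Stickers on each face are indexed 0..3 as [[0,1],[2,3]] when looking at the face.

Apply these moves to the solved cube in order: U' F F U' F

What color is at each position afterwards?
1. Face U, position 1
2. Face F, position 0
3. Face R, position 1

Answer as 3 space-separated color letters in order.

Answer: Y O G

Derivation:
After move 1 (U'): U=WWWW F=OOGG R=GGRR B=RRBB L=BBOO
After move 2 (F): F=GOGO U=WWOB R=WGWR D=RGYY L=BYOY
After move 3 (F): F=GGOO U=WWYY R=OGBR D=WWYY L=BROG
After move 4 (U'): U=WYWY F=BROO R=GGBR B=OGBB L=RROG
After move 5 (F): F=OBOR U=WYGR R=WGYR D=BGYY L=RWOW
Query 1: U[1] = Y
Query 2: F[0] = O
Query 3: R[1] = G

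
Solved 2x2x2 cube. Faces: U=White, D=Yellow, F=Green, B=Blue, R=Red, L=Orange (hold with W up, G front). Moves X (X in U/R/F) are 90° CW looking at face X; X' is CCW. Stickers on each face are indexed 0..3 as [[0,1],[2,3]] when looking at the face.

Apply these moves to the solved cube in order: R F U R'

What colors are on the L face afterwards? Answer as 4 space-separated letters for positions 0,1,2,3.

Answer: G G O B

Derivation:
After move 1 (R): R=RRRR U=WGWG F=GYGY D=YBYB B=WBWB
After move 2 (F): F=GGYY U=WGOO R=WRGR D=RRYB L=OYOB
After move 3 (U): U=OWOG F=WRYY R=WBGR B=OYWB L=GGOB
After move 4 (R'): R=BRWG U=OWOO F=WWYG D=RRYY B=BYRB
Query: L face = GGOB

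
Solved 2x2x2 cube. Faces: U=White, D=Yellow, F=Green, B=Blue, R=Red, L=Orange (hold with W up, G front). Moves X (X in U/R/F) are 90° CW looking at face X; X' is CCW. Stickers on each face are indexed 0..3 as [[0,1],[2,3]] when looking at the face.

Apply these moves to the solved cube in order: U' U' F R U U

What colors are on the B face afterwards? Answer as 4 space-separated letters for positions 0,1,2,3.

After move 1 (U'): U=WWWW F=OOGG R=GGRR B=RRBB L=BBOO
After move 2 (U'): U=WWWW F=BBGG R=OORR B=GGBB L=RROO
After move 3 (F): F=GBGB U=WWOR R=WOWR D=ROYY L=RYOY
After move 4 (R): R=WWRO U=WBOB F=GOGY D=RBYG B=RGWB
After move 5 (U): U=OWBB F=WWGY R=RGRO B=RYWB L=GOOY
After move 6 (U): U=BOBW F=RGGY R=RYRO B=GOWB L=WWOY
Query: B face = GOWB

Answer: G O W B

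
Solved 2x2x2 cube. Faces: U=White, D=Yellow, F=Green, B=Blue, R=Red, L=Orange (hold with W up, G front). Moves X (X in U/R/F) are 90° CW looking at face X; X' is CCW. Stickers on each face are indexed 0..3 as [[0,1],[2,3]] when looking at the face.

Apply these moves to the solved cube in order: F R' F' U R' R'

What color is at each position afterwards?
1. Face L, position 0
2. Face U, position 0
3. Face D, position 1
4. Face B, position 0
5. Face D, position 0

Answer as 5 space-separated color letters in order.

Answer: W R W G Y

Derivation:
After move 1 (F): F=GGGG U=WWOO R=WRWR D=RRYY L=OYOY
After move 2 (R'): R=RRWW U=WBOB F=GWGO D=RGYG B=YBRB
After move 3 (F'): F=WOGG U=WBRW R=GRRW D=YYYG L=OBOO
After move 4 (U): U=RWWB F=GRGG R=YBRW B=OBRB L=WOOO
After move 5 (R'): R=BWYR U=RRWO F=GWGB D=YRYG B=GBYB
After move 6 (R'): R=WRBY U=RYWG F=GRGO D=YWYB B=GBRB
Query 1: L[0] = W
Query 2: U[0] = R
Query 3: D[1] = W
Query 4: B[0] = G
Query 5: D[0] = Y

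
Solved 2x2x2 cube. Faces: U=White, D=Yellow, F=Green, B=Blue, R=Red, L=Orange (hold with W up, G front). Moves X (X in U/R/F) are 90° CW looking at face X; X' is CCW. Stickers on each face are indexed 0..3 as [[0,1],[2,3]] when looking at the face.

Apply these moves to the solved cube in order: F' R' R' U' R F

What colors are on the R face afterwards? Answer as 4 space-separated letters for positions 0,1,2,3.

Answer: W G B B

Derivation:
After move 1 (F'): F=GGGG U=WWRR R=YRYR D=OOYY L=OWOW
After move 2 (R'): R=RRYY U=WBRB F=GWGR D=OGYG B=YBOB
After move 3 (R'): R=RYRY U=WORY F=GBGB D=OWYR B=GBGB
After move 4 (U'): U=OYWR F=OWGB R=GBRY B=RYGB L=GBOW
After move 5 (R): R=RGYB U=OWWB F=OWGR D=OGYR B=RYYB
After move 6 (F): F=GORW U=OWWB R=WGBB D=YRYR L=GOOG
Query: R face = WGBB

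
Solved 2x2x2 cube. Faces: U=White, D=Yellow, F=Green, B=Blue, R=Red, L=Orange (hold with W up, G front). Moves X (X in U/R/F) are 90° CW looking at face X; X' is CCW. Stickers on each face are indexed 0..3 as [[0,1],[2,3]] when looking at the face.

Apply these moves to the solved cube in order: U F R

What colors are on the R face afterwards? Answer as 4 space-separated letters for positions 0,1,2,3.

After move 1 (U): U=WWWW F=RRGG R=BBRR B=OOBB L=GGOO
After move 2 (F): F=GRGR U=WWOG R=WBWR D=RBYY L=GYOY
After move 3 (R): R=WWRB U=WROR F=GBGY D=RBYO B=GOWB
Query: R face = WWRB

Answer: W W R B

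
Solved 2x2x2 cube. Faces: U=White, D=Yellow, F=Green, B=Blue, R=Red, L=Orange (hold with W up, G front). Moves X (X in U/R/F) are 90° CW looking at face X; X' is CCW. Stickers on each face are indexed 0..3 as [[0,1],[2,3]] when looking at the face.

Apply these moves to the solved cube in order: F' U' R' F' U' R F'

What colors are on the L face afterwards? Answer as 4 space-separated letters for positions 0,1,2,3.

Answer: Y G O W

Derivation:
After move 1 (F'): F=GGGG U=WWRR R=YRYR D=OOYY L=OWOW
After move 2 (U'): U=WRWR F=OWGG R=GGYR B=YRBB L=BBOW
After move 3 (R'): R=GRGY U=WBWY F=ORGR D=OWYG B=YROB
After move 4 (F'): F=RROG U=WBGG R=WROY D=BWYG L=BYOW
After move 5 (U'): U=BGWG F=BYOG R=RROY B=WROB L=YROW
After move 6 (R): R=ORYR U=BYWG F=BWOG D=BOYW B=GRGB
After move 7 (F'): F=WGBO U=BYOY R=ORBR D=RWYW L=YGOW
Query: L face = YGOW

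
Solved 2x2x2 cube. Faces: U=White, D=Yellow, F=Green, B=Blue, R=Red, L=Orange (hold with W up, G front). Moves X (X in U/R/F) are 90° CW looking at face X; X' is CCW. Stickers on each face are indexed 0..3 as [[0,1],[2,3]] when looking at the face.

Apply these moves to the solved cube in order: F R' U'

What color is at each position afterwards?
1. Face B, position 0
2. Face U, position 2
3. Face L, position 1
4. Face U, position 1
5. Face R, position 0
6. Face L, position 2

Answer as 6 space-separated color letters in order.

Answer: R W B B G O

Derivation:
After move 1 (F): F=GGGG U=WWOO R=WRWR D=RRYY L=OYOY
After move 2 (R'): R=RRWW U=WBOB F=GWGO D=RGYG B=YBRB
After move 3 (U'): U=BBWO F=OYGO R=GWWW B=RRRB L=YBOY
Query 1: B[0] = R
Query 2: U[2] = W
Query 3: L[1] = B
Query 4: U[1] = B
Query 5: R[0] = G
Query 6: L[2] = O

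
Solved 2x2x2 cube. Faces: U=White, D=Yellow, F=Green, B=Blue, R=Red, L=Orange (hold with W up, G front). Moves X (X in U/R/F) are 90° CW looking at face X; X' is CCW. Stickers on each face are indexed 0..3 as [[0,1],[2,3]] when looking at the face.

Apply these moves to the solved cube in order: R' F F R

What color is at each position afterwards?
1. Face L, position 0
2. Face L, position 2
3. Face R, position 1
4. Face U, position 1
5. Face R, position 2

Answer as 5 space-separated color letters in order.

After move 1 (R'): R=RRRR U=WBWB F=GWGW D=YGYG B=YBYB
After move 2 (F): F=GGWW U=WBOO R=WRBR D=RRYG L=OYOG
After move 3 (F): F=WGWG U=WBGY R=OROR D=BWYG L=OROR
After move 4 (R): R=OORR U=WGGG F=WWWG D=BYYY B=YBBB
Query 1: L[0] = O
Query 2: L[2] = O
Query 3: R[1] = O
Query 4: U[1] = G
Query 5: R[2] = R

Answer: O O O G R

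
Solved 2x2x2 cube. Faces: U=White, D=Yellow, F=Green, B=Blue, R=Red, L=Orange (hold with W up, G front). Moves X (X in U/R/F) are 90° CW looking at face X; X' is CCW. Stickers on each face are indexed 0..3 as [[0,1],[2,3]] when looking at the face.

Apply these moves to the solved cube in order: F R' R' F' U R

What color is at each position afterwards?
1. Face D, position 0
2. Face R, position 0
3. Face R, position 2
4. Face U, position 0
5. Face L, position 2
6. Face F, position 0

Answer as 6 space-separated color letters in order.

After move 1 (F): F=GGGG U=WWOO R=WRWR D=RRYY L=OYOY
After move 2 (R'): R=RRWW U=WBOB F=GWGO D=RGYG B=YBRB
After move 3 (R'): R=RWRW U=WROY F=GBGB D=RWYO B=GBGB
After move 4 (F'): F=BBGG U=WRRR R=WWRW D=YYYO L=OYOO
After move 5 (U): U=RWRR F=WWGG R=GBRW B=OYGB L=BBOO
After move 6 (R): R=RGWB U=RWRG F=WYGO D=YGYO B=RYWB
Query 1: D[0] = Y
Query 2: R[0] = R
Query 3: R[2] = W
Query 4: U[0] = R
Query 5: L[2] = O
Query 6: F[0] = W

Answer: Y R W R O W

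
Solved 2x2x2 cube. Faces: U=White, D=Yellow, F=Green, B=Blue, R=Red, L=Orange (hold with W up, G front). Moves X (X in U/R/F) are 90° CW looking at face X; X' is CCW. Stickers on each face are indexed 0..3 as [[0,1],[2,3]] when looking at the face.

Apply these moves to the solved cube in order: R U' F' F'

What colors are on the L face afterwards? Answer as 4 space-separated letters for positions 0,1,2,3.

Answer: W R O G

Derivation:
After move 1 (R): R=RRRR U=WGWG F=GYGY D=YBYB B=WBWB
After move 2 (U'): U=GGWW F=OOGY R=GYRR B=RRWB L=WBOO
After move 3 (F'): F=OYOG U=GGGR R=BYYR D=BOYB L=WWOW
After move 4 (F'): F=YGOO U=GGBY R=OYBR D=WWYB L=WROG
Query: L face = WROG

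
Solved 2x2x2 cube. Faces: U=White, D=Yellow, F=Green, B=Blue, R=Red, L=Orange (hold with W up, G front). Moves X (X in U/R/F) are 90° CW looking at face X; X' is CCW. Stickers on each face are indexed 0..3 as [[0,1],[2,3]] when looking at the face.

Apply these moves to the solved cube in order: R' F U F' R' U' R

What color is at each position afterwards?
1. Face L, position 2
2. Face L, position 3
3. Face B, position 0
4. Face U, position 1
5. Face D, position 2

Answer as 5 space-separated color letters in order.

Answer: O O Y B Y

Derivation:
After move 1 (R'): R=RRRR U=WBWB F=GWGW D=YGYG B=YBYB
After move 2 (F): F=GGWW U=WBOO R=WRBR D=RRYG L=OYOG
After move 3 (U): U=OWOB F=WRWW R=YBBR B=OYYB L=GGOG
After move 4 (F'): F=RWWW U=OWYB R=RBRR D=GGYG L=GBOO
After move 5 (R'): R=BRRR U=OYYO F=RWWB D=GWYW B=GYGB
After move 6 (U'): U=YOOY F=GBWB R=RWRR B=BRGB L=GYOO
After move 7 (R): R=RRRW U=YBOB F=GWWW D=GGYB B=YROB
Query 1: L[2] = O
Query 2: L[3] = O
Query 3: B[0] = Y
Query 4: U[1] = B
Query 5: D[2] = Y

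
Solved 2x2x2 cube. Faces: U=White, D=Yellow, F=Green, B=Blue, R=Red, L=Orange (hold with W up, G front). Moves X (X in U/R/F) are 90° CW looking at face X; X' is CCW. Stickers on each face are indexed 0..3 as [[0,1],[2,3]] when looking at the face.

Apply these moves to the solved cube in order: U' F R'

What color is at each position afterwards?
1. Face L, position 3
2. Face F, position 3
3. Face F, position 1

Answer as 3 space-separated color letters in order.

Answer: Y B W

Derivation:
After move 1 (U'): U=WWWW F=OOGG R=GGRR B=RRBB L=BBOO
After move 2 (F): F=GOGO U=WWOB R=WGWR D=RGYY L=BYOY
After move 3 (R'): R=GRWW U=WBOR F=GWGB D=ROYO B=YRGB
Query 1: L[3] = Y
Query 2: F[3] = B
Query 3: F[1] = W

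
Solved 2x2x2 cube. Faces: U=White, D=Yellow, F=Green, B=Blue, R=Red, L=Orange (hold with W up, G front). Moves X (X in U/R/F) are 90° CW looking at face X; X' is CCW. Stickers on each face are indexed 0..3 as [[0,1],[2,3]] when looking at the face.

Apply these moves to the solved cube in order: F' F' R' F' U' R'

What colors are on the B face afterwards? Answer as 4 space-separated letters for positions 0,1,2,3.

After move 1 (F'): F=GGGG U=WWRR R=YRYR D=OOYY L=OWOW
After move 2 (F'): F=GGGG U=WWYY R=OROR D=WWYY L=OROR
After move 3 (R'): R=RROO U=WBYB F=GWGY D=WGYG B=YBWB
After move 4 (F'): F=WYGG U=WBRO R=GRWO D=RRYG L=OBOY
After move 5 (U'): U=BOWR F=OBGG R=WYWO B=GRWB L=YBOY
After move 6 (R'): R=YOWW U=BWWG F=OOGR D=RBYG B=GRRB
Query: B face = GRRB

Answer: G R R B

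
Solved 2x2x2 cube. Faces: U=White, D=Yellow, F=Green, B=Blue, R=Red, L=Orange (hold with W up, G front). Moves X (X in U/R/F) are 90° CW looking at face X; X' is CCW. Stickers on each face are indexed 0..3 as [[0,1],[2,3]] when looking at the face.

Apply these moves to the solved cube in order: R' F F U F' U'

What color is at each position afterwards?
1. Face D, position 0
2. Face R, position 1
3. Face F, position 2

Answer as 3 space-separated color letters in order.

After move 1 (R'): R=RRRR U=WBWB F=GWGW D=YGYG B=YBYB
After move 2 (F): F=GGWW U=WBOO R=WRBR D=RRYG L=OYOG
After move 3 (F): F=WGWG U=WBGY R=OROR D=BWYG L=OROR
After move 4 (U): U=GWYB F=ORWG R=YBOR B=ORYB L=WGOR
After move 5 (F'): F=RGOW U=GWYO R=WBBR D=GRYG L=WBOY
After move 6 (U'): U=WOGY F=WBOW R=RGBR B=WBYB L=OROY
Query 1: D[0] = G
Query 2: R[1] = G
Query 3: F[2] = O

Answer: G G O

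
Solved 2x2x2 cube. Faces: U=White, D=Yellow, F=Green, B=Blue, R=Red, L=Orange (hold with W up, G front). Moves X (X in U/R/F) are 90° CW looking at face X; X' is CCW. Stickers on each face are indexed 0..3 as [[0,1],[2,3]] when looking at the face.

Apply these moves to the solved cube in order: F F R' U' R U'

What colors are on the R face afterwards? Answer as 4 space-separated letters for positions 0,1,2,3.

Answer: O G O W

Derivation:
After move 1 (F): F=GGGG U=WWOO R=WRWR D=RRYY L=OYOY
After move 2 (F): F=GGGG U=WWYY R=OROR D=WWYY L=OROR
After move 3 (R'): R=RROO U=WBYB F=GWGY D=WGYG B=YBWB
After move 4 (U'): U=BBWY F=ORGY R=GWOO B=RRWB L=YBOR
After move 5 (R): R=OGOW U=BRWY F=OGGG D=WWYR B=YRBB
After move 6 (U'): U=RYBW F=YBGG R=OGOW B=OGBB L=YROR
Query: R face = OGOW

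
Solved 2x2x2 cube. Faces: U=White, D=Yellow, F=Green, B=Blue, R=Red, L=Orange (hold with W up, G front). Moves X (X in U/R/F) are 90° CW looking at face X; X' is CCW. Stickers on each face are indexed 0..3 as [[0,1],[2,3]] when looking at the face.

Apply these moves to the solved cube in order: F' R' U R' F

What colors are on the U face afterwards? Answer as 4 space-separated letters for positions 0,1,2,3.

After move 1 (F'): F=GGGG U=WWRR R=YRYR D=OOYY L=OWOW
After move 2 (R'): R=RRYY U=WBRB F=GWGR D=OGYG B=YBOB
After move 3 (U): U=RWBB F=RRGR R=YBYY B=OWOB L=GWOW
After move 4 (R'): R=BYYY U=ROBO F=RWGB D=ORYR B=GWGB
After move 5 (F): F=GRBW U=ROWW R=BYOY D=YBYR L=GOOR
Query: U face = ROWW

Answer: R O W W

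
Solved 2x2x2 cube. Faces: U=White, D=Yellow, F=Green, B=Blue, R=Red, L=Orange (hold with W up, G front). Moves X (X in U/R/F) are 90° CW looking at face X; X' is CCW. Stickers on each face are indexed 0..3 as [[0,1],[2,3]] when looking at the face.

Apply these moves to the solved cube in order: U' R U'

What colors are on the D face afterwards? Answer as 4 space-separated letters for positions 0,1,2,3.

After move 1 (U'): U=WWWW F=OOGG R=GGRR B=RRBB L=BBOO
After move 2 (R): R=RGRG U=WOWG F=OYGY D=YBYR B=WRWB
After move 3 (U'): U=OGWW F=BBGY R=OYRG B=RGWB L=WROO
Query: D face = YBYR

Answer: Y B Y R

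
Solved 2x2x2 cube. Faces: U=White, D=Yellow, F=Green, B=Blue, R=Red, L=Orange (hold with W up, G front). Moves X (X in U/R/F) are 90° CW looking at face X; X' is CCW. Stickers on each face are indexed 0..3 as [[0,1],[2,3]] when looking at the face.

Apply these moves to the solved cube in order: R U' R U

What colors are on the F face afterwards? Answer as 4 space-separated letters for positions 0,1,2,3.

Answer: R G G B

Derivation:
After move 1 (R): R=RRRR U=WGWG F=GYGY D=YBYB B=WBWB
After move 2 (U'): U=GGWW F=OOGY R=GYRR B=RRWB L=WBOO
After move 3 (R): R=RGRY U=GOWY F=OBGB D=YWYR B=WRGB
After move 4 (U): U=WGYO F=RGGB R=WRRY B=WBGB L=OBOO
Query: F face = RGGB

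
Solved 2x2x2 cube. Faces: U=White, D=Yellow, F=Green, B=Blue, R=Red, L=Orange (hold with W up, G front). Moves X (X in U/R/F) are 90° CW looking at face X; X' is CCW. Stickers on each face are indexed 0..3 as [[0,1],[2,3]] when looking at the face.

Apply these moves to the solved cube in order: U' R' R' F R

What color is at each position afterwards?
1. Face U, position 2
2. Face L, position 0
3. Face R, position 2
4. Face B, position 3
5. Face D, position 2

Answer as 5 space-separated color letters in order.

Answer: O B G B Y

Derivation:
After move 1 (U'): U=WWWW F=OOGG R=GGRR B=RRBB L=BBOO
After move 2 (R'): R=GRGR U=WBWR F=OWGW D=YOYG B=YRYB
After move 3 (R'): R=RRGG U=WYWY F=OBGR D=YWYW B=GROB
After move 4 (F): F=GORB U=WYOB R=WRYG D=GRYW L=BYOW
After move 5 (R): R=YWGR U=WOOB F=GRRW D=GOYG B=BRYB
Query 1: U[2] = O
Query 2: L[0] = B
Query 3: R[2] = G
Query 4: B[3] = B
Query 5: D[2] = Y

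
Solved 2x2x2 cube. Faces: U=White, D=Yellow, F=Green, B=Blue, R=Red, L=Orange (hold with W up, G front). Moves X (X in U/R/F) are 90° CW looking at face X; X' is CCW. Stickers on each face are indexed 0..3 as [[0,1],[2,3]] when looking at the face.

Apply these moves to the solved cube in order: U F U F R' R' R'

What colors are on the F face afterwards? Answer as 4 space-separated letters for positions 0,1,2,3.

Answer: G O R Y

Derivation:
After move 1 (U): U=WWWW F=RRGG R=BBRR B=OOBB L=GGOO
After move 2 (F): F=GRGR U=WWOG R=WBWR D=RBYY L=GYOY
After move 3 (U): U=OWGW F=WBGR R=OOWR B=GYBB L=GROY
After move 4 (F): F=GWRB U=OWYR R=GOWR D=WOYY L=GROB
After move 5 (R'): R=ORGW U=OBYG F=GWRR D=WWYB B=YYOB
After move 6 (R'): R=RWOG U=OOYY F=GBRG D=WWYR B=BYWB
After move 7 (R'): R=WGRO U=OWYB F=GORY D=WBYG B=RYWB
Query: F face = GORY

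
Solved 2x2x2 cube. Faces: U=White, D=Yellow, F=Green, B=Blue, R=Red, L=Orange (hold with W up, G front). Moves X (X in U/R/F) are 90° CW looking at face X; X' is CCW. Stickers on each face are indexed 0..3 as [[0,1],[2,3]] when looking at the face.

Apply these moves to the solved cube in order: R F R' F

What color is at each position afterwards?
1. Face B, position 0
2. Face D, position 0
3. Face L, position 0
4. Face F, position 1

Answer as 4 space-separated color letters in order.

Answer: B W O G

Derivation:
After move 1 (R): R=RRRR U=WGWG F=GYGY D=YBYB B=WBWB
After move 2 (F): F=GGYY U=WGOO R=WRGR D=RRYB L=OYOB
After move 3 (R'): R=RRWG U=WWOW F=GGYO D=RGYY B=BBRB
After move 4 (F): F=YGOG U=WWBY R=ORWG D=WRYY L=OROG
Query 1: B[0] = B
Query 2: D[0] = W
Query 3: L[0] = O
Query 4: F[1] = G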